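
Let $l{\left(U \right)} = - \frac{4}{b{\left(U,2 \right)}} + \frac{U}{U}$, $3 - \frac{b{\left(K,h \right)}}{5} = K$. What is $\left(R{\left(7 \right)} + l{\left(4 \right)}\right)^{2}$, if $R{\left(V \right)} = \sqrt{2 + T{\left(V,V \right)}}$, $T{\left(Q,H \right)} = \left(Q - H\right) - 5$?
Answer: $\frac{6}{25} + \frac{18 i \sqrt{3}}{5} \approx 0.24 + 6.2354 i$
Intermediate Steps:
$b{\left(K,h \right)} = 15 - 5 K$
$T{\left(Q,H \right)} = -5 + Q - H$ ($T{\left(Q,H \right)} = \left(Q - H\right) - 5 = -5 + Q - H$)
$l{\left(U \right)} = 1 - \frac{4}{15 - 5 U}$ ($l{\left(U \right)} = - \frac{4}{15 - 5 U} + \frac{U}{U} = - \frac{4}{15 - 5 U} + 1 = 1 - \frac{4}{15 - 5 U}$)
$R{\left(V \right)} = i \sqrt{3}$ ($R{\left(V \right)} = \sqrt{2 - 5} = \sqrt{-3} = i \sqrt{3}$)
$\left(R{\left(7 \right)} + l{\left(4 \right)}\right)^{2} = \left(i \sqrt{3} + \frac{- \frac{11}{5} + 4}{-3 + 4}\right)^{2} = \left(i \sqrt{3} + 1^{-1} \cdot \frac{9}{5}\right)^{2} = \left(i \sqrt{3} + 1 \cdot \frac{9}{5}\right)^{2} = \left(i \sqrt{3} + \frac{9}{5}\right)^{2} = \left(\frac{9}{5} + i \sqrt{3}\right)^{2}$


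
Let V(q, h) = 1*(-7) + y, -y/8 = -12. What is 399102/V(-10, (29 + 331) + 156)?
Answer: 399102/89 ≈ 4484.3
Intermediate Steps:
y = 96 (y = -8*(-12) = 96)
V(q, h) = 89 (V(q, h) = 1*(-7) + 96 = -7 + 96 = 89)
399102/V(-10, (29 + 331) + 156) = 399102/89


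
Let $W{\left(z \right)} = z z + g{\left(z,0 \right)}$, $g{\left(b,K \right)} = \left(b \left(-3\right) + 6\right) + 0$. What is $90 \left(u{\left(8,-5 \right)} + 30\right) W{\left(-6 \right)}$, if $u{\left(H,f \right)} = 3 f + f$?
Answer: $54000$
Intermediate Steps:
$g{\left(b,K \right)} = 6 - 3 b$ ($g{\left(b,K \right)} = \left(- 3 b + 6\right) + 0 = \left(6 - 3 b\right) + 0 = 6 - 3 b$)
$u{\left(H,f \right)} = 4 f$
$W{\left(z \right)} = 6 + z^{2} - 3 z$ ($W{\left(z \right)} = z z - \left(-6 + 3 z\right) = z^{2} - \left(-6 + 3 z\right) = 6 + z^{2} - 3 z$)
$90 \left(u{\left(8,-5 \right)} + 30\right) W{\left(-6 \right)} = 90 \left(4 \left(-5\right) + 30\right) \left(6 + \left(-6\right)^{2} - -18\right) = 90 \left(-20 + 30\right) \left(6 + 36 + 18\right) = 90 \cdot 10 \cdot 60 = 900 \cdot 60 = 54000$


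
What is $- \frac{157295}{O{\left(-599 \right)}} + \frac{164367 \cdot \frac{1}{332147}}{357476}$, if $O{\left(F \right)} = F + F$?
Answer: $\frac{1334025436493029}{10160287714604} \approx 131.3$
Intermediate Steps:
$O{\left(F \right)} = 2 F$
$- \frac{157295}{O{\left(-599 \right)}} + \frac{164367 \cdot \frac{1}{332147}}{357476} = - \frac{157295}{2 \left(-599\right)} + \frac{164367 \cdot \frac{1}{332147}}{357476} = - \frac{157295}{-1198} + 164367 \cdot \frac{1}{332147} \cdot \frac{1}{357476} = \left(-157295\right) \left(- \frac{1}{1198}\right) + \frac{164367}{332147} \cdot \frac{1}{357476} = \frac{157295}{1198} + \frac{23481}{16962082996} = \frac{1334025436493029}{10160287714604}$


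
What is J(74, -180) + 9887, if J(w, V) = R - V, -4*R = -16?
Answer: 10071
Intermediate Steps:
R = 4 (R = -¼*(-16) = 4)
J(w, V) = 4 - V
J(74, -180) + 9887 = (4 - 1*(-180)) + 9887 = (4 + 180) + 9887 = 184 + 9887 = 10071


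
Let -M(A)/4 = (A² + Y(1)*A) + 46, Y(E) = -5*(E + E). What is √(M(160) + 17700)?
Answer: 2*I*√19621 ≈ 280.15*I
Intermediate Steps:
Y(E) = -10*E
M(A) = -184 - 4*A² + 40*A (M(A) = -4*((A² + (-10*1)*A) + 46) = -4*((A² - 10*A) + 46) = -4*(46 + A² - 10*A) = -184 - 4*A² + 40*A)
√(M(160) + 17700) = √((-184 - 4*160² + 40*160) + 17700) = √((-184 - 4*25600 + 6400) + 17700) = √((-184 - 102400 + 6400) + 17700) = √(-96184 + 17700) = √(-78484) = 2*I*√19621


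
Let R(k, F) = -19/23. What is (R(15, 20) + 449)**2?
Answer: 106254864/529 ≈ 2.0086e+5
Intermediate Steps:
R(k, F) = -19/23 (R(k, F) = -19*1/23 = -19/23)
(R(15, 20) + 449)**2 = (-19/23 + 449)**2 = (10308/23)**2 = 106254864/529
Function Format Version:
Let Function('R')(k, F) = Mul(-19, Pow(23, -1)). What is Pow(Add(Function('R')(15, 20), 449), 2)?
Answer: Rational(106254864, 529) ≈ 2.0086e+5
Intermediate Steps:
Function('R')(k, F) = Rational(-19, 23) (Function('R')(k, F) = Mul(-19, Rational(1, 23)) = Rational(-19, 23))
Pow(Add(Function('R')(15, 20), 449), 2) = Pow(Add(Rational(-19, 23), 449), 2) = Pow(Rational(10308, 23), 2) = Rational(106254864, 529)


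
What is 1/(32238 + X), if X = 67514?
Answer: 1/99752 ≈ 1.0025e-5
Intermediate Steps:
1/(32238 + X) = 1/(32238 + 67514) = 1/99752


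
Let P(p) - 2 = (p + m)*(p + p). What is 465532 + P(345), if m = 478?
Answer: 1033404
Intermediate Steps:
P(p) = 2 + 2*p*(478 + p) (P(p) = 2 + (p + 478)*(p + p) = 2 + (478 + p)*(2*p) = 2 + 2*p*(478 + p))
465532 + P(345) = 465532 + (2 + 2*345² + 956*345) = 465532 + (2 + 2*119025 + 329820) = 465532 + (2 + 238050 + 329820) = 465532 + 567872 = 1033404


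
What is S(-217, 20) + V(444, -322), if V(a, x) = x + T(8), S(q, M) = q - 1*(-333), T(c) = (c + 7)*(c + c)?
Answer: 34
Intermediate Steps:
T(c) = 2*c*(7 + c) (T(c) = (7 + c)*(2*c) = 2*c*(7 + c))
S(q, M) = 333 + q (S(q, M) = q + 333 = 333 + q)
V(a, x) = 240 + x (V(a, x) = x + 2*8*(7 + 8) = x + 2*8*15 = x + 240 = 240 + x)
S(-217, 20) + V(444, -322) = (333 - 217) + (240 - 322) = 116 - 82 = 34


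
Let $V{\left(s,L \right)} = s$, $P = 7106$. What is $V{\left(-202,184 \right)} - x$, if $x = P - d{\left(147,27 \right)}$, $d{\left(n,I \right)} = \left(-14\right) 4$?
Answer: $-7364$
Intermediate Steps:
$d{\left(n,I \right)} = -56$
$x = 7162$ ($x = 7106 - -56 = 7106 + 56 = 7162$)
$V{\left(-202,184 \right)} - x = -202 - 7162 = -7364$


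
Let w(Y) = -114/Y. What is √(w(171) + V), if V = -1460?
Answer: I*√13146/3 ≈ 38.219*I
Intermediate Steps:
√(w(171) + V) = √(-114/171 - 1460) = √(-114*1/171 - 1460) = √(-⅔ - 1460) = √(-4382/3) = I*√13146/3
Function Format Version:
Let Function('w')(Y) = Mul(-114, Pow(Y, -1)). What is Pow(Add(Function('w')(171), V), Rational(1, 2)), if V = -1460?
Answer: Mul(Rational(1, 3), I, Pow(13146, Rational(1, 2))) ≈ Mul(38.219, I)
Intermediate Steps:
Pow(Add(Function('w')(171), V), Rational(1, 2)) = Pow(Add(Mul(-114, Pow(171, -1)), -1460), Rational(1, 2)) = Pow(Add(Mul(-114, Rational(1, 171)), -1460), Rational(1, 2)) = Pow(Add(Rational(-2, 3), -1460), Rational(1, 2)) = Pow(Rational(-4382, 3), Rational(1, 2)) = Mul(Rational(1, 3), I, Pow(13146, Rational(1, 2)))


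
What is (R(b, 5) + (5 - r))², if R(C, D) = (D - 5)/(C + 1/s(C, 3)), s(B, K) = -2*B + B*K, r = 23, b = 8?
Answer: 324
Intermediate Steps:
R(C, D) = (-5 + D)/(C + 1/C) (R(C, D) = (D - 5)/(C + 1/(C*(-2 + 3))) = (-5 + D)/(C + 1/(C*1)) = (-5 + D)/(C + 1/C))
(R(b, 5) + (5 - r))² = (8*(-5 + 5)/(1 + 8²) + (5 - 1*23))² = (8*0/(1 + 64) + (5 - 23))² = (8*0/65 - 18)² = (8*(1/65)*0 - 18)² = (0 - 18)² = (-18)² = 324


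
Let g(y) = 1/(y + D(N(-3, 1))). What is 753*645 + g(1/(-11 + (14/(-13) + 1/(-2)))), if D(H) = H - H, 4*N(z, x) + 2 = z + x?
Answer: 12627483/26 ≈ 4.8567e+5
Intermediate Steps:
N(z, x) = -½ + x/4 + z/4 (N(z, x) = -½ + (z + x)/4 = -½ + (x + z)/4 = -½ + (x/4 + z/4) = -½ + x/4 + z/4)
D(H) = 0
g(y) = 1/y (g(y) = 1/(y + 0) = 1/y)
753*645 + g(1/(-11 + (14/(-13) + 1/(-2)))) = 753*645 + 1/(1/(-11 + (14/(-13) + 1/(-2)))) = 485685 + 1/(1/(-11 + (14*(-1/13) + 1*(-½)))) = 485685 + 1/(1/(-11 + (-14/13 - ½))) = 485685 + 1/(1/(-11 - 41/26)) = 485685 + 1/(1/(-327/26)) = 485685 + 1/(-26/327) = 485685 - 327/26 = 12627483/26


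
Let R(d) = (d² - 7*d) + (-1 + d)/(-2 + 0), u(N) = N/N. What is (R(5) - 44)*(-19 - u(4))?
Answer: 1120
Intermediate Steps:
u(N) = 1
R(d) = ½ + d² - 15*d/2 (R(d) = (d² - 7*d) + (-1 + d)/(-2) = (d² - 7*d) + (-1 + d)*(-½) = (d² - 7*d) + (½ - d/2) = ½ + d² - 15*d/2)
(R(5) - 44)*(-19 - u(4)) = ((½ + 5² - 15/2*5) - 44)*(-19 - 1*1) = ((½ + 25 - 75/2) - 44)*(-19 - 1) = (-12 - 44)*(-20) = -56*(-20) = 1120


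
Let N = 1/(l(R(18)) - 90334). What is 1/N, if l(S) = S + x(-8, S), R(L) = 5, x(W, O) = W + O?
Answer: -90332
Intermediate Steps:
x(W, O) = O + W
l(S) = -8 + 2*S (l(S) = S + (S - 8) = S + (-8 + S) = -8 + 2*S)
N = -1/90332 (N = 1/((-8 + 2*5) - 90334) = 1/((-8 + 10) - 90334) = 1/(2 - 90334) = 1/(-90332) = -1/90332 ≈ -1.1070e-5)
1/N = 1/(-1/90332) = -90332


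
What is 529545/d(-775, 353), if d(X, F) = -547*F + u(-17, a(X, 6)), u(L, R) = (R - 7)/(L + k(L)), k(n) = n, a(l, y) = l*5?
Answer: -9002265/3280606 ≈ -2.7441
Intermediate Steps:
a(l, y) = 5*l
u(L, R) = (-7 + R)/(2*L) (u(L, R) = (R - 7)/(L + L) = (-7 + R)/((2*L)) = (-7 + R)*(1/(2*L)) = (-7 + R)/(2*L))
d(X, F) = 7/34 - 547*F - 5*X/34 (d(X, F) = -547*F + (1/2)*(-7 + 5*X)/(-17) = -547*F + (1/2)*(-1/17)*(-7 + 5*X) = -547*F + (7/34 - 5*X/34) = 7/34 - 547*F - 5*X/34)
529545/d(-775, 353) = 529545/(7/34 - 547*353 - 5/34*(-775)) = 529545/(7/34 - 193091 + 3875/34) = 529545/(-3280606/17) = 529545*(-17/3280606) = -9002265/3280606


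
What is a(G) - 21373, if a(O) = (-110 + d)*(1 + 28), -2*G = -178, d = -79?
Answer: -26854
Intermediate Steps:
G = 89 (G = -½*(-178) = 89)
a(O) = -5481 (a(O) = (-110 - 79)*(1 + 28) = -189*29 = -5481)
a(G) - 21373 = -5481 - 21373 = -26854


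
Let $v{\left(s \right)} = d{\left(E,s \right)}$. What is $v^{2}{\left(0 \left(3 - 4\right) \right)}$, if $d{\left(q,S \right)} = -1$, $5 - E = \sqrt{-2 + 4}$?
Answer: $1$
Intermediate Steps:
$E = 5 - \sqrt{2}$ ($E = 5 - \sqrt{-2 + 4} = 5 - \sqrt{2} \approx 3.5858$)
$v{\left(s \right)} = -1$
$v^{2}{\left(0 \left(3 - 4\right) \right)} = \left(-1\right)^{2} = 1$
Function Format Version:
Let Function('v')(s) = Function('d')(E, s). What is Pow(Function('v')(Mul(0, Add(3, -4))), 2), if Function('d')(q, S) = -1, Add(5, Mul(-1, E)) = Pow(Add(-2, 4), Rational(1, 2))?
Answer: 1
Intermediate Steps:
E = Add(5, Mul(-1, Pow(2, Rational(1, 2)))) (E = Add(5, Mul(-1, Pow(Add(-2, 4), Rational(1, 2)))) = Add(5, Mul(-1, Pow(2, Rational(1, 2)))) ≈ 3.5858)
Function('v')(s) = -1
Pow(Function('v')(Mul(0, Add(3, -4))), 2) = Pow(-1, 2) = 1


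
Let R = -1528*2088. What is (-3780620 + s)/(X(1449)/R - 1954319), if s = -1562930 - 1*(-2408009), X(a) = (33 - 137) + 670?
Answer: 4682868940512/3117592207291 ≈ 1.5021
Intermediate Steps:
R = -3190464
X(a) = 566 (X(a) = -104 + 670 = 566)
s = 845079 (s = -1562930 + 2408009 = 845079)
(-3780620 + s)/(X(1449)/R - 1954319) = (-3780620 + 845079)/(566/(-3190464) - 1954319) = -2935541/(566*(-1/3190464) - 1954319) = -2935541/(-283/1595232 - 1954319) = -2935541/(-3117592207291/1595232) = -2935541*(-1595232/3117592207291) = 4682868940512/3117592207291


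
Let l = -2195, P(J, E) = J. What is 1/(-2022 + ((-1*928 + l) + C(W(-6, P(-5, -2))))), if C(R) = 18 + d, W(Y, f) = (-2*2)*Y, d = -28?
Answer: -1/5155 ≈ -0.00019399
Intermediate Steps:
W(Y, f) = -4*Y
C(R) = -10 (C(R) = 18 - 28 = -10)
1/(-2022 + ((-1*928 + l) + C(W(-6, P(-5, -2))))) = 1/(-2022 + ((-1*928 - 2195) - 10)) = 1/(-2022 + ((-928 - 2195) - 10)) = 1/(-2022 + (-3123 - 10)) = 1/(-2022 - 3133) = 1/(-5155) = -1/5155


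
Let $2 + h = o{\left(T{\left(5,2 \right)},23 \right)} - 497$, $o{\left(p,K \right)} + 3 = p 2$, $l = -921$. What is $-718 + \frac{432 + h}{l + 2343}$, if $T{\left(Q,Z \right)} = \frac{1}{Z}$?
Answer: $- \frac{340355}{474} \approx -718.05$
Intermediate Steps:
$o{\left(p,K \right)} = -3 + 2 p$ ($o{\left(p,K \right)} = -3 + p 2 = -3 + 2 p$)
$h = -501$ ($h = -2 - \left(500 - 1\right) = -2 + \left(\left(-3 + 2 \cdot \frac{1}{2}\right) - 497\right) = -2 + \left(\left(-3 + 1\right) - 497\right) = -2 - 499 = -501$)
$-718 + \frac{432 + h}{l + 2343} = -718 + \frac{432 - 501}{-921 + 2343} = -718 - \frac{69}{1422} = -718 - \frac{23}{474} = - \frac{340355}{474}$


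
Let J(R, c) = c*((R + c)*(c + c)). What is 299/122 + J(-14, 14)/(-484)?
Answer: 299/122 ≈ 2.4508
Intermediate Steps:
J(R, c) = 2*c²*(R + c) (J(R, c) = c*((R + c)*(2*c)) = c*(2*c*(R + c)) = 2*c²*(R + c))
299/122 + J(-14, 14)/(-484) = 299/122 + (2*14²*(-14 + 14))/(-484) = 299*(1/122) + (2*196*0)*(-1/484) = 299/122 + 0*(-1/484) = 299/122 + 0 = 299/122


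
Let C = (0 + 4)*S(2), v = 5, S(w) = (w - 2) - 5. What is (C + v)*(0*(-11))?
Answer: 0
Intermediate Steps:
S(w) = -7 + w (S(w) = (-2 + w) - 5 = -7 + w)
C = -20 (C = (0 + 4)*(-7 + 2) = 4*(-5) = -20)
(C + v)*(0*(-11)) = (-20 + 5)*(0*(-11)) = -15*0 = 0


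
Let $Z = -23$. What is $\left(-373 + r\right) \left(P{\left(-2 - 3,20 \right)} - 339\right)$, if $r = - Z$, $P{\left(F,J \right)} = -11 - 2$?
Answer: $123200$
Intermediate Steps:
$P{\left(F,J \right)} = -13$
$r = 23$ ($r = \left(-1\right) \left(-23\right) = 23$)
$\left(-373 + r\right) \left(P{\left(-2 - 3,20 \right)} - 339\right) = \left(-373 + 23\right) \left(-13 - 339\right) = \left(-350\right) \left(-352\right) = 123200$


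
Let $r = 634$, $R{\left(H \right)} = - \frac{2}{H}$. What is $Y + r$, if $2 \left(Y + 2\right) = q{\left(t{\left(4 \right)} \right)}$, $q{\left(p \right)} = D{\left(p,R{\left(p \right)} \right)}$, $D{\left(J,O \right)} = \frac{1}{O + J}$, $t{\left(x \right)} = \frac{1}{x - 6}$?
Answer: $\frac{4425}{7} \approx 632.14$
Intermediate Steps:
$t{\left(x \right)} = \frac{1}{-6 + x}$
$D{\left(J,O \right)} = \frac{1}{J + O}$
$q{\left(p \right)} = \frac{1}{p - \frac{2}{p}}$
$Y = - \frac{13}{7}$ ($Y = -2 + \frac{\frac{1}{-6 + 4} \frac{1}{-2 + \left(\frac{1}{-6 + 4}\right)^{2}}}{2} = -2 + \frac{\frac{1}{-2} \frac{1}{-2 + \left(\frac{1}{-2}\right)^{2}}}{2} = -2 + \frac{\left(- \frac{1}{2}\right) \frac{1}{-2 + \left(- \frac{1}{2}\right)^{2}}}{2} = -2 + \frac{\left(- \frac{1}{2}\right) \frac{1}{-2 + \frac{1}{4}}}{2} = -2 + \frac{\left(- \frac{1}{2}\right) \frac{1}{- \frac{7}{4}}}{2} = -2 + \frac{\left(- \frac{1}{2}\right) \left(- \frac{4}{7}\right)}{2} = -2 + \frac{1}{2} \cdot \frac{2}{7} = -2 + \frac{1}{7} = - \frac{13}{7} \approx -1.8571$)
$Y + r = - \frac{13}{7} + 634 = \frac{4425}{7}$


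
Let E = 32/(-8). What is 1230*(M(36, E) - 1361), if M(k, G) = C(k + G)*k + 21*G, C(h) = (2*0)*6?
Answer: -1777350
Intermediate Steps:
E = -4 (E = 32*(-⅛) = -4)
C(h) = 0 (C(h) = 0*6 = 0)
M(k, G) = 21*G (M(k, G) = 0*k + 21*G = 0 + 21*G = 21*G)
1230*(M(36, E) - 1361) = 1230*(21*(-4) - 1361) = 1230*(-84 - 1361) = 1230*(-1445) = -1777350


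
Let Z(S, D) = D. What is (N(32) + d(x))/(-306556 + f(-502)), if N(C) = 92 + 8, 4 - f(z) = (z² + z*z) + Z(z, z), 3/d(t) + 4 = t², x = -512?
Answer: -8738001/70782868040 ≈ -0.00012345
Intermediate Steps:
d(t) = 3/(-4 + t²)
f(z) = 4 - z - 2*z² (f(z) = 4 - ((z² + z*z) + z) = 4 - ((z² + z²) + z) = 4 - (2*z² + z) = 4 - (z + 2*z²) = 4 + (-z - 2*z²) = 4 - z - 2*z²)
N(C) = 100
(N(32) + d(x))/(-306556 + f(-502)) = (100 + 3/(-4 + (-512)²))/(-306556 + (4 - 1*(-502) - 2*(-502)²)) = (100 + 3/(-4 + 262144))/(-306556 + (4 + 502 - 2*252004)) = (100 + 3/262140)/(-306556 + (4 + 502 - 504008)) = (100 + 3*(1/262140))/(-306556 - 503502) = (100 + 1/87380)/(-810058) = (8738001/87380)*(-1/810058) = -8738001/70782868040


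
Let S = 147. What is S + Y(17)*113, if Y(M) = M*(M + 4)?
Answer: 40488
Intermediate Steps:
Y(M) = M*(4 + M)
S + Y(17)*113 = 147 + (17*(4 + 17))*113 = 147 + (17*21)*113 = 147 + 357*113 = 147 + 40341 = 40488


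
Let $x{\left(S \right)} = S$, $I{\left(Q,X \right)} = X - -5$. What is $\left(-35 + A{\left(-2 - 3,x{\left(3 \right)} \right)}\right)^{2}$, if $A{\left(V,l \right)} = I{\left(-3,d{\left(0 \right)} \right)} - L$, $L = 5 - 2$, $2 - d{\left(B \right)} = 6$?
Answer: $1369$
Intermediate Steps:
$d{\left(B \right)} = -4$ ($d{\left(B \right)} = 2 - 6 = -4$)
$I{\left(Q,X \right)} = 5 + X$ ($I{\left(Q,X \right)} = X + 5 = 5 + X$)
$L = 3$
$A{\left(V,l \right)} = -2$ ($A{\left(V,l \right)} = \left(5 - 4\right) - 3 = 1 - 3 = -2$)
$\left(-35 + A{\left(-2 - 3,x{\left(3 \right)} \right)}\right)^{2} = \left(-35 - 2\right)^{2} = \left(-37\right)^{2} = 1369$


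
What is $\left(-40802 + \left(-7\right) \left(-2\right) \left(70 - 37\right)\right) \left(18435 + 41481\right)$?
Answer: $-2417011440$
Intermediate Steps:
$\left(-40802 + \left(-7\right) \left(-2\right) \left(70 - 37\right)\right) \left(18435 + 41481\right) = \left(-40802 + 14 \cdot 33\right) 59916 = \left(-40802 + 462\right) 59916 = \left(-40340\right) 59916 = -2417011440$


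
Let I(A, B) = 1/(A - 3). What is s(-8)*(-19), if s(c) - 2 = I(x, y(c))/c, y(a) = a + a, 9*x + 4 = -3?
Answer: -10507/272 ≈ -38.629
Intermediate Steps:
x = -7/9 (x = -4/9 + (⅑)*(-3) = -4/9 - ⅓ = -7/9 ≈ -0.77778)
y(a) = 2*a
I(A, B) = 1/(-3 + A)
s(c) = 2 - 9/(34*c) (s(c) = 2 + 1/((-3 - 7/9)*c) = 2 + 1/((-34/9)*c) = 2 - 9/(34*c))
s(-8)*(-19) = (2 - 9/34/(-8))*(-19) = (2 - 9/34*(-⅛))*(-19) = (2 + 9/272)*(-19) = (553/272)*(-19) = -10507/272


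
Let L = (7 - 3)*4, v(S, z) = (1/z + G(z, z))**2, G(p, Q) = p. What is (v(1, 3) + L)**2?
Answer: 59536/81 ≈ 735.01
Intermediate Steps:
v(S, z) = (z + 1/z)**2 (v(S, z) = (1/z + z)**2 = (z + 1/z)**2)
L = 16 (L = 4*4 = 16)
(v(1, 3) + L)**2 = ((1 + 3**2)**2/3**2 + 16)**2 = ((1 + 9)**2/9 + 16)**2 = ((1/9)*10**2 + 16)**2 = ((1/9)*100 + 16)**2 = (100/9 + 16)**2 = (244/9)**2 = 59536/81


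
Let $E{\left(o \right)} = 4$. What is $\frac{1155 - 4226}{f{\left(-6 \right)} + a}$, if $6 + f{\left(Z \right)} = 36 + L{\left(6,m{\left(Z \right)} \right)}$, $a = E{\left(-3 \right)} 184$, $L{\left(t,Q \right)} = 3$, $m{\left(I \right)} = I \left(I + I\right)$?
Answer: $- \frac{3071}{769} \approx -3.9935$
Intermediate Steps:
$m{\left(I \right)} = 2 I^{2}$ ($m{\left(I \right)} = I 2 I = 2 I^{2}$)
$a = 736$ ($a = 4 \cdot 184 = 736$)
$f{\left(Z \right)} = 33$ ($f{\left(Z \right)} = -6 + \left(36 + 3\right) = -6 + 39 = 33$)
$\frac{1155 - 4226}{f{\left(-6 \right)} + a} = \frac{1155 - 4226}{33 + 736} = - \frac{3071}{769}$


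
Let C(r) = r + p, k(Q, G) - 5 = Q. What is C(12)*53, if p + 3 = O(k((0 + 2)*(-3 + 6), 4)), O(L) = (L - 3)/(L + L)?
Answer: 5459/11 ≈ 496.27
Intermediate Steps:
k(Q, G) = 5 + Q
O(L) = (-3 + L)/(2*L) (O(L) = (-3 + L)/((2*L)) = (-3 + L)*(1/(2*L)) = (-3 + L)/(2*L))
p = -29/11 (p = -3 + (-3 + (5 + (0 + 2)*(-3 + 6)))/(2*(5 + (0 + 2)*(-3 + 6))) = -3 + (-3 + (5 + 2*3))/(2*(5 + 2*3)) = -3 + (-3 + (5 + 6))/(2*(5 + 6)) = -3 + (½)*(-3 + 11)/11 = -3 + (½)*(1/11)*8 = -3 + 4/11 = -29/11 ≈ -2.6364)
C(r) = -29/11 + r (C(r) = r - 29/11 = -29/11 + r)
C(12)*53 = (-29/11 + 12)*53 = (103/11)*53 = 5459/11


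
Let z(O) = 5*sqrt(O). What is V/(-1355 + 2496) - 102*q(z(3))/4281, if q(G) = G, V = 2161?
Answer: 2161/1141 - 170*sqrt(3)/1427 ≈ 1.6876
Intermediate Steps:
V/(-1355 + 2496) - 102*q(z(3))/4281 = 2161/(-1355 + 2496) - 510*sqrt(3)/4281 = 2161/1141 - 510*sqrt(3)*(1/4281) = 2161*(1/1141) - 170*sqrt(3)/1427 = 2161/1141 - 170*sqrt(3)/1427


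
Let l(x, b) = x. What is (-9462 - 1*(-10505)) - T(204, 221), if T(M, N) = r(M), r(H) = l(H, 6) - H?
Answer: 1043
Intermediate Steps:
r(H) = 0 (r(H) = H - H = 0)
T(M, N) = 0
(-9462 - 1*(-10505)) - T(204, 221) = (-9462 - 1*(-10505)) - 1*0 = (-9462 + 10505) + 0 = 1043 + 0 = 1043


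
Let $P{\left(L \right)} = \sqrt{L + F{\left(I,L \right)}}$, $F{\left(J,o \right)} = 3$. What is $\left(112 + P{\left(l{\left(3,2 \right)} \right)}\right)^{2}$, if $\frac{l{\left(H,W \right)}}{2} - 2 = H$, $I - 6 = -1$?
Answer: $\left(112 + \sqrt{13}\right)^{2} \approx 13365.0$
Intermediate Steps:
$I = 5$ ($I = 6 - 1 = 5$)
$l{\left(H,W \right)} = 4 + 2 H$
$P{\left(L \right)} = \sqrt{3 + L}$ ($P{\left(L \right)} = \sqrt{L + 3} = \sqrt{3 + L}$)
$\left(112 + P{\left(l{\left(3,2 \right)} \right)}\right)^{2} = \left(112 + \sqrt{3 + \left(4 + 2 \cdot 3\right)}\right)^{2} = \left(112 + \sqrt{3 + \left(4 + 6\right)}\right)^{2} = \left(112 + \sqrt{3 + 10}\right)^{2} = \left(112 + \sqrt{13}\right)^{2}$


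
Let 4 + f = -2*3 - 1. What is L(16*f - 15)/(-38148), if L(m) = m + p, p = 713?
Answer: -87/6358 ≈ -0.013684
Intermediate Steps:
f = -11 (f = -4 + (-2*3 - 1) = -4 + (-6 - 1) = -4 - 7 = -11)
L(m) = 713 + m (L(m) = m + 713 = 713 + m)
L(16*f - 15)/(-38148) = (713 + (16*(-11) - 15))/(-38148) = (713 + (-176 - 15))*(-1/38148) = (713 - 191)*(-1/38148) = 522*(-1/38148) = -87/6358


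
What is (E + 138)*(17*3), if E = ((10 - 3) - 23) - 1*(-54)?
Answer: 8976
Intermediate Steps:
E = 38 (E = (7 - 23) + 54 = -16 + 54 = 38)
(E + 138)*(17*3) = (38 + 138)*(17*3) = 176*51 = 8976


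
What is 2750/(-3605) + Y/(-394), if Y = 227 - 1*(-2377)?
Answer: -1047092/142037 ≈ -7.3720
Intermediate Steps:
Y = 2604 (Y = 227 + 2377 = 2604)
2750/(-3605) + Y/(-394) = 2750/(-3605) + 2604/(-394) = 2750*(-1/3605) + 2604*(-1/394) = -550/721 - 1302/197 = -1047092/142037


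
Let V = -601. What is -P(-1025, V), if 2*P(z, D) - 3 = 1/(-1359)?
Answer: -2038/1359 ≈ -1.4996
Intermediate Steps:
P(z, D) = 2038/1359 (P(z, D) = 3/2 + (1/2)/(-1359) = 3/2 + (1/2)*(-1/1359) = 3/2 - 1/2718 = 2038/1359)
-P(-1025, V) = -1*2038/1359 = -2038/1359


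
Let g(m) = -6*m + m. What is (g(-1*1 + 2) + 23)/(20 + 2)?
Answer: 9/11 ≈ 0.81818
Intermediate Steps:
g(m) = -5*m
(g(-1*1 + 2) + 23)/(20 + 2) = (-5*(-1*1 + 2) + 23)/(20 + 2) = (-5*(-1 + 2) + 23)/22 = (-5*1 + 23)/22 = (-5 + 23)/22 = (1/22)*18 = 9/11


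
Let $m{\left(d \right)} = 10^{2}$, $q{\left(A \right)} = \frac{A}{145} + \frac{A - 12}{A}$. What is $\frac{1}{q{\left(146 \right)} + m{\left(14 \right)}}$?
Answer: $\frac{10585}{1078873} \approx 0.0098112$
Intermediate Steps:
$q{\left(A \right)} = \frac{A}{145} + \frac{-12 + A}{A}$ ($q{\left(A \right)} = A \frac{1}{145} + \frac{A - 12}{A} = \frac{A}{145} + \frac{-12 + A}{A}$)
$m{\left(d \right)} = 100$
$\frac{1}{q{\left(146 \right)} + m{\left(14 \right)}} = \frac{1}{\left(1 - \frac{12}{146} + \frac{1}{145} \cdot 146\right) + 100} = \frac{1}{\left(1 - \frac{6}{73} + \frac{146}{145}\right) + 100} = \frac{1}{\frac{20373}{10585} + 100} = \frac{1}{\frac{1078873}{10585}} = \frac{10585}{1078873}$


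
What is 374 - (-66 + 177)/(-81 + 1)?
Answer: 30031/80 ≈ 375.39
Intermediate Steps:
374 - (-66 + 177)/(-81 + 1) = 374 - 111/(-80) = 374 - 111*(-1)/80 = 374 - 1*(-111/80) = 374 + 111/80 = 30031/80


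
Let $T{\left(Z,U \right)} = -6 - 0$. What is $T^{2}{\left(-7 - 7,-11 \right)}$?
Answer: $36$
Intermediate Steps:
$T{\left(Z,U \right)} = -6$ ($T{\left(Z,U \right)} = -6 + 0 = -6$)
$T^{2}{\left(-7 - 7,-11 \right)} = \left(-6\right)^{2} = 36$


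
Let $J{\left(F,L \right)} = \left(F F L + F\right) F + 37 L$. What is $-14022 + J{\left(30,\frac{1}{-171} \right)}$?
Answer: $- \frac{119521}{9} \approx -13280.0$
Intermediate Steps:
$J{\left(F,L \right)} = 37 L + F \left(F + L F^{2}\right)$ ($J{\left(F,L \right)} = \left(F^{2} L + F\right) F + 37 L = \left(L F^{2} + F\right) F + 37 L = \left(F + L F^{2}\right) F + 37 L = F \left(F + L F^{2}\right) + 37 L = 37 L + F \left(F + L F^{2}\right)$)
$-14022 + J{\left(30,\frac{1}{-171} \right)} = -14022 + \left(30^{2} + \frac{37}{-171} + \frac{30^{3}}{-171}\right) = -14022 + \left(900 + 37 \left(- \frac{1}{171}\right) - \frac{3000}{19}\right) = -14022 - - \frac{6677}{9} = -14022 + \frac{6677}{9} = - \frac{119521}{9}$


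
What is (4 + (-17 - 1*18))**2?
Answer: 961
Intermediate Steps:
(4 + (-17 - 1*18))**2 = (4 + (-17 - 18))**2 = (4 - 35)**2 = (-31)**2 = 961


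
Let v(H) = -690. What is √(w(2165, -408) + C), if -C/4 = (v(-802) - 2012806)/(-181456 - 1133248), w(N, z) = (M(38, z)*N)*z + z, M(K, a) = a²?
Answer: I*√992783142996020688374/82169 ≈ 3.8346e+5*I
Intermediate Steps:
w(N, z) = z + N*z³ (w(N, z) = (z²*N)*z + z = (N*z²)*z + z = N*z³ + z = z + N*z³)
C = -503374/82169 (C = -4*(-690 - 2012806)/(-181456 - 1133248) = -(-8053984)/(-1314704) = -(-8053984)*(-1)/1314704 = -4*251687/164338 = -503374/82169 ≈ -6.1261)
√(w(2165, -408) + C) = √((-408 + 2165*(-408)³) - 503374/82169) = √((-408 + 2165*(-67917312)) - 503374/82169) = √((-408 - 147040980480) - 503374/82169) = √(-147040980888 - 503374/82169) = √(-12082210359089446/82169) = I*√992783142996020688374/82169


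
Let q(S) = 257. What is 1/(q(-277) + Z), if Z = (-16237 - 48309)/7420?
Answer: 3710/921197 ≈ 0.0040274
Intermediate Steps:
Z = -32273/3710 (Z = -64546*1/7420 = -32273/3710 ≈ -8.6989)
1/(q(-277) + Z) = 1/(257 - 32273/3710) = 1/(921197/3710) = 3710/921197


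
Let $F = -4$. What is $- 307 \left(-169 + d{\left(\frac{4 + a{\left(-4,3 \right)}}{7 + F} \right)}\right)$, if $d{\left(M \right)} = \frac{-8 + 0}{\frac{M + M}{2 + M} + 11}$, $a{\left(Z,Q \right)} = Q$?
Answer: $\frac{8177559}{157} \approx 52086.0$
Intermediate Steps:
$d{\left(M \right)} = - \frac{8}{11 + \frac{2 M}{2 + M}}$ ($d{\left(M \right)} = - \frac{8}{\frac{2 M}{2 + M} + 11} = - \frac{8}{11 + \frac{2 M}{2 + M}}$)
$- 307 \left(-169 + d{\left(\frac{4 + a{\left(-4,3 \right)}}{7 + F} \right)}\right) = - 307 \left(-169 + \frac{8 \left(-2 - \frac{4 + 3}{7 - 4}\right)}{22 + 13 \frac{4 + 3}{7 - 4}}\right) = - 307 \left(-169 + \frac{8 \left(-2 - \frac{7}{3}\right)}{22 + 13 \cdot \frac{7}{3}}\right) = - 307 \left(-169 + \frac{8 \left(-2 - \frac{7}{3}\right)}{22 + \frac{91}{3}}\right) = - 307 \left(-169 + 8 \frac{1}{\frac{157}{3}} \left(- \frac{13}{3}\right)\right) = - 307 \left(-169 + 8 \cdot \frac{3}{157} \left(- \frac{13}{3}\right)\right) = - 307 \left(-169 - \frac{104}{157}\right) = \left(-307\right) \left(- \frac{26637}{157}\right) = \frac{8177559}{157}$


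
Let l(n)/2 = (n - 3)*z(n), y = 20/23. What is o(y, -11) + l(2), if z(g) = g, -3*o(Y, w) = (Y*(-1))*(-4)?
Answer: -356/69 ≈ -5.1594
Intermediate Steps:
y = 20/23 (y = 20*(1/23) = 20/23 ≈ 0.86957)
o(Y, w) = -4*Y/3 (o(Y, w) = -Y*(-1)*(-4)/3 = -(-Y)*(-4)/3 = -4*Y/3)
l(n) = 2*n*(-3 + n) (l(n) = 2*((n - 3)*n) = 2*((-3 + n)*n) = 2*(n*(-3 + n)) = 2*n*(-3 + n))
o(y, -11) + l(2) = -4/3*20/23 + 2*2*(-3 + 2) = -80/69 + 2*2*(-1) = -80/69 - 4 = -356/69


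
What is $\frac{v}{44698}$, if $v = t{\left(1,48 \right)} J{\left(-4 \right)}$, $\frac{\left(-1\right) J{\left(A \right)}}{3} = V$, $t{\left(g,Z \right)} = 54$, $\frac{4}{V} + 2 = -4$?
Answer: $\frac{54}{22349} \approx 0.0024162$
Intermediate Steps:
$V = - \frac{2}{3}$ ($V = \frac{4}{-2 - 4} = \frac{4}{-6} = 4 \left(- \frac{1}{6}\right) = - \frac{2}{3} \approx -0.66667$)
$J{\left(A \right)} = 2$ ($J{\left(A \right)} = \left(-3\right) \left(- \frac{2}{3}\right) = 2$)
$v = 108$ ($v = 54 \cdot 2 = 108$)
$\frac{v}{44698} = \frac{108}{44698} = 108 \cdot \frac{1}{44698} = \frac{54}{22349}$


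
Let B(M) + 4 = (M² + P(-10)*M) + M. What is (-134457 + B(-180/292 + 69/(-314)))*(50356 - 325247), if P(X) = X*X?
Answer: 19432662624623194219/525418084 ≈ 3.6985e+10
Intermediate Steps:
P(X) = X²
B(M) = -4 + M² + 101*M (B(M) = -4 + ((M² + (-10)²*M) + M) = -4 + ((M² + 100*M) + M) = -4 + (M² + 101*M) = -4 + M² + 101*M)
(-134457 + B(-180/292 + 69/(-314)))*(50356 - 325247) = (-134457 + (-4 + (-180/292 + 69/(-314))² + 101*(-180/292 + 69/(-314))))*(50356 - 325247) = (-134457 + (-4 + (-180*1/292 + 69*(-1/314))² + 101*(-180*1/292 + 69*(-1/314))))*(-274891) = (-134457 + (-4 + (-45/73 - 69/314)² + 101*(-45/73 - 69/314)))*(-274891) = (-134457 + (-4 + (-19167/22922)² + 101*(-19167/22922)))*(-274891) = (-134457 + (-4 + 367373889/525418084 - 1935867/22922))*(-274891) = (-134457 - 46108241821/525418084)*(-274891) = -70692247562209/525418084*(-274891) = 19432662624623194219/525418084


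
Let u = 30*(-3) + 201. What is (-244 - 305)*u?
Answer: -60939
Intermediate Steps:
u = 111 (u = -90 + 201 = 111)
(-244 - 305)*u = (-244 - 305)*111 = -549*111 = -60939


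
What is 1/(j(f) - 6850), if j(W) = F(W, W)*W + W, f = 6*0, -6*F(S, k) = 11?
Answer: -1/6850 ≈ -0.00014599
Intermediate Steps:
F(S, k) = -11/6 (F(S, k) = -1/6*11 = -11/6)
f = 0
j(W) = -5*W/6 (j(W) = -11*W/6 + W = -5*W/6)
1/(j(f) - 6850) = 1/(-5/6*0 - 6850) = 1/(0 - 6850) = 1/(-6850) = -1/6850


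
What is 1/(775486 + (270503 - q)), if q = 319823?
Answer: 1/726166 ≈ 1.3771e-6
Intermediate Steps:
1/(775486 + (270503 - q)) = 1/(775486 + (270503 - 1*319823)) = 1/(775486 + (270503 - 319823)) = 1/(775486 - 49320) = 1/726166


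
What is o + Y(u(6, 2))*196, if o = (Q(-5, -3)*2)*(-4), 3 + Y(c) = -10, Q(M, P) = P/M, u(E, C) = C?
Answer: -12764/5 ≈ -2552.8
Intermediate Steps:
Y(c) = -13 (Y(c) = -3 - 10 = -13)
o = -24/5 (o = (-3/(-5)*2)*(-4) = (-3*(-⅕)*2)*(-4) = ((⅗)*2)*(-4) = (6/5)*(-4) = -24/5 ≈ -4.8000)
o + Y(u(6, 2))*196 = -24/5 - 13*196 = -24/5 - 2548 = -12764/5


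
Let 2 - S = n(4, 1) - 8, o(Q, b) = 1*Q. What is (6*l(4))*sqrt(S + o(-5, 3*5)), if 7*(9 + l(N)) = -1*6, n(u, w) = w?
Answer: -828/7 ≈ -118.29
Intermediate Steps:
o(Q, b) = Q
l(N) = -69/7 (l(N) = -9 + (-1*6)/7 = -9 + (1/7)*(-6) = -9 - 6/7 = -69/7)
S = 9 (S = 2 - (1 - 8) = 2 - 1*(-7) = 2 + 7 = 9)
(6*l(4))*sqrt(S + o(-5, 3*5)) = (6*(-69/7))*sqrt(9 - 5) = -414*sqrt(4)/7 = -414/7*2 = -828/7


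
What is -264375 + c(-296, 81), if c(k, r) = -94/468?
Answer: -61863797/234 ≈ -2.6438e+5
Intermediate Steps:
c(k, r) = -47/234 (c(k, r) = -94*1/468 = -47/234)
-264375 + c(-296, 81) = -264375 - 47/234 = -61863797/234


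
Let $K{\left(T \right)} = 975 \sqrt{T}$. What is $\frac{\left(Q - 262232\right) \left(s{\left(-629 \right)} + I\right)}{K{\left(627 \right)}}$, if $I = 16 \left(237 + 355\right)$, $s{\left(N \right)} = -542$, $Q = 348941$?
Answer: $\frac{2716882 \sqrt{627}}{2145} \approx 31716.0$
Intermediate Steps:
$I = 9472$ ($I = 16 \cdot 592 = 9472$)
$\frac{\left(Q - 262232\right) \left(s{\left(-629 \right)} + I\right)}{K{\left(627 \right)}} = \frac{\left(348941 - 262232\right) \left(-542 + 9472\right)}{975 \sqrt{627}} = 86709 \cdot 8930 \frac{\sqrt{627}}{611325} = 774311370 \frac{\sqrt{627}}{611325} = \frac{2716882 \sqrt{627}}{2145}$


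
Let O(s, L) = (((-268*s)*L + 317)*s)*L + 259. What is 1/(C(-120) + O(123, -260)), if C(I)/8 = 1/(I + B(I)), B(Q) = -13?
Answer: -133/36455194211941 ≈ -3.6483e-12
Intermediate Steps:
O(s, L) = 259 + L*s*(317 - 268*L*s) (O(s, L) = ((-268*L*s + 317)*s)*L + 259 = ((317 - 268*L*s)*s)*L + 259 = (s*(317 - 268*L*s))*L + 259 = L*s*(317 - 268*L*s) + 259 = 259 + L*s*(317 - 268*L*s))
C(I) = 8/(-13 + I) (C(I) = 8/(I - 13) = 8/(-13 + I))
1/(C(-120) + O(123, -260)) = 1/(8/(-13 - 120) + (259 - 268*(-260)²*123² + 317*(-260)*123)) = 1/(8/(-133) + (259 - 268*67600*15129 - 10137660)) = 1/(8*(-1/133) + (259 - 274089067200 - 10137660)) = 1/(-8/133 - 274099204601) = 1/(-36455194211941/133) = -133/36455194211941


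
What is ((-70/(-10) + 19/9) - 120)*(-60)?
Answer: 19960/3 ≈ 6653.3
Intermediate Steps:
((-70/(-10) + 19/9) - 120)*(-60) = ((-70*(-⅒) + 19*(⅑)) - 120)*(-60) = ((7 + 19/9) - 120)*(-60) = (82/9 - 120)*(-60) = -998/9*(-60) = 19960/3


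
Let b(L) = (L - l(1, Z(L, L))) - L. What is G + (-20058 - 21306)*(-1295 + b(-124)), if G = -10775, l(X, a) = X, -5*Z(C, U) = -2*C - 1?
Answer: 53596969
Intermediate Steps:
Z(C, U) = ⅕ + 2*C/5 (Z(C, U) = -(-2*C - 1)/5 = -(-1 - 2*C)/5 = ⅕ + 2*C/5)
b(L) = -1 (b(L) = (L - 1*1) - L = (L - 1) - L = (-1 + L) - L = -1)
G + (-20058 - 21306)*(-1295 + b(-124)) = -10775 + (-20058 - 21306)*(-1295 - 1) = -10775 - 41364*(-1296) = -10775 + 53607744 = 53596969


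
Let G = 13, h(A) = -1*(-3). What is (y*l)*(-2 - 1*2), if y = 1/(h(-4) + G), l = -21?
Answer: 21/4 ≈ 5.2500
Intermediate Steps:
h(A) = 3
y = 1/16 (y = 1/(3 + 13) = 1/16 ≈ 0.062500)
(y*l)*(-2 - 1*2) = ((1/16)*(-21))*(-2 - 1*2) = -21*(-2 - 2)/16 = -21/16*(-4) = 21/4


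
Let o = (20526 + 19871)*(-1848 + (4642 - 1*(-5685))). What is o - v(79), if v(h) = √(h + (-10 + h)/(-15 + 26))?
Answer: 342526163 - √10318/11 ≈ 3.4253e+8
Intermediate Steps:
o = 342526163 (o = 40397*(-1848 + (4642 + 5685)) = 40397*(-1848 + 10327) = 40397*8479 = 342526163)
v(h) = √(-10/11 + 12*h/11) (v(h) = √(h + (-10 + h)/11) = √(h + (-10 + h)*(1/11)) = √(h + (-10/11 + h/11)) = √(-10/11 + 12*h/11))
o - v(79) = 342526163 - √(-110 + 132*79)/11 = 342526163 - √(-110 + 10428)/11 = 342526163 - √10318/11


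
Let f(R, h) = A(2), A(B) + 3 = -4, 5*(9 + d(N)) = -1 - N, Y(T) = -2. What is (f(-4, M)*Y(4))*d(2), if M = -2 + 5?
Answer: -672/5 ≈ -134.40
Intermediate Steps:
d(N) = -46/5 - N/5 (d(N) = -9 + (-1 - N)/5 = -9 + (-⅕ - N/5) = -46/5 - N/5)
M = 3
A(B) = -7 (A(B) = -3 - 4 = -7)
f(R, h) = -7
(f(-4, M)*Y(4))*d(2) = (-7*(-2))*(-46/5 - ⅕*2) = 14*(-46/5 - ⅖) = 14*(-48/5) = -672/5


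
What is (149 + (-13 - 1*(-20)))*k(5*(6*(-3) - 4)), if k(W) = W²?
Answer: 1887600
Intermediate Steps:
(149 + (-13 - 1*(-20)))*k(5*(6*(-3) - 4)) = (149 + (-13 - 1*(-20)))*(5*(6*(-3) - 4))² = (149 + (-13 + 20))*(5*(-18 - 4))² = (149 + 7)*(5*(-22))² = 156*(-110)² = 156*12100 = 1887600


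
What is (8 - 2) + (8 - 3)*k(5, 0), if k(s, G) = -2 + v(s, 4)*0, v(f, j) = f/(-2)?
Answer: -4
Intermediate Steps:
v(f, j) = -f/2 (v(f, j) = f*(-1/2) = -f/2)
k(s, G) = -2 (k(s, G) = -2 - s/2*0 = -2 + 0 = -2)
(8 - 2) + (8 - 3)*k(5, 0) = (8 - 2) + (8 - 3)*(-2) = 6 + 5*(-2) = 6 - 10 = -4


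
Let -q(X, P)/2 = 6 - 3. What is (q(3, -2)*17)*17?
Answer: -1734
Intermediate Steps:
q(X, P) = -6 (q(X, P) = -2*(6 - 3) = -2*3 = -6)
(q(3, -2)*17)*17 = -6*17*17 = -102*17 = -1734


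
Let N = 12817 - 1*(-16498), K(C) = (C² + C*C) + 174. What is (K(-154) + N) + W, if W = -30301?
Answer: 46620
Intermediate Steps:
K(C) = 174 + 2*C² (K(C) = (C² + C²) + 174 = 2*C² + 174 = 174 + 2*C²)
N = 29315 (N = 12817 + 16498 = 29315)
(K(-154) + N) + W = ((174 + 2*(-154)²) + 29315) - 30301 = ((174 + 2*23716) + 29315) - 30301 = ((174 + 47432) + 29315) - 30301 = (47606 + 29315) - 30301 = 76921 - 30301 = 46620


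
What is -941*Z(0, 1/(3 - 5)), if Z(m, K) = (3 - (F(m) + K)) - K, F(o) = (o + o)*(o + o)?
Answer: -3764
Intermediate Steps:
F(o) = 4*o² (F(o) = (2*o)*(2*o) = 4*o²)
Z(m, K) = 3 - 4*m² - 2*K (Z(m, K) = (3 - (4*m² + K)) - K = (3 - (K + 4*m²)) - K = (3 + (-K - 4*m²)) - K = (3 - K - 4*m²) - K = 3 - 4*m² - 2*K)
-941*Z(0, 1/(3 - 5)) = -941*(3 - 4*0² - 2/(3 - 5)) = -941*(3 - 4*0 - 2/(-2)) = -941*(3 + 0 - 2*(-½)) = -941*(3 + 0 + 1) = -941*4 = -3764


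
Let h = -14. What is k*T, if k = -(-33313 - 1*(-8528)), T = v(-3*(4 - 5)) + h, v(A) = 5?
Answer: -223065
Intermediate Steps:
T = -9 (T = 5 - 14 = -9)
k = 24785 (k = -(-33313 + 8528) = -1*(-24785) = 24785)
k*T = 24785*(-9) = -223065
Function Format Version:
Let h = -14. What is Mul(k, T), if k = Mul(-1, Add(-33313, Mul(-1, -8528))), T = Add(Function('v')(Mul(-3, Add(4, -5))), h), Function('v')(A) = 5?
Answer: -223065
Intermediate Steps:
T = -9 (T = Add(5, -14) = -9)
k = 24785 (k = Mul(-1, Add(-33313, 8528)) = Mul(-1, -24785) = 24785)
Mul(k, T) = Mul(24785, -9) = -223065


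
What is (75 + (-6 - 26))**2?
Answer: 1849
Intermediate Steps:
(75 + (-6 - 26))**2 = (75 - 32)**2 = 43**2 = 1849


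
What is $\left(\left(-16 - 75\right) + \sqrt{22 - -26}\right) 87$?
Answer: $-7917 + 348 \sqrt{3} \approx -7314.3$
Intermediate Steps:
$\left(\left(-16 - 75\right) + \sqrt{22 - -26}\right) 87 = \left(-91 + \sqrt{22 + \left(-6 + 32\right)}\right) 87 = \left(-91 + \sqrt{22 + 26}\right) 87 = \left(-91 + \sqrt{48}\right) 87 = \left(-91 + 4 \sqrt{3}\right) 87 = -7917 + 348 \sqrt{3}$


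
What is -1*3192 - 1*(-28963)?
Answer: 25771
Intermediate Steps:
-1*3192 - 1*(-28963) = -3192 + 28963 = 25771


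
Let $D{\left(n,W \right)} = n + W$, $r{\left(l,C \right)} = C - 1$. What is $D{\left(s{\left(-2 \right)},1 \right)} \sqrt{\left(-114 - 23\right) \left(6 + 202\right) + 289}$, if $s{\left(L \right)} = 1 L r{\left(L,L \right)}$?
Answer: $7 i \sqrt{28207} \approx 1175.6 i$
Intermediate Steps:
$r{\left(l,C \right)} = -1 + C$ ($r{\left(l,C \right)} = C - 1 = -1 + C$)
$s{\left(L \right)} = L \left(-1 + L\right)$ ($s{\left(L \right)} = 1 L \left(-1 + L\right) = L \left(-1 + L\right)$)
$D{\left(n,W \right)} = W + n$
$D{\left(s{\left(-2 \right)},1 \right)} \sqrt{\left(-114 - 23\right) \left(6 + 202\right) + 289} = \left(1 - 2 \left(-1 - 2\right)\right) \sqrt{\left(-114 - 23\right) \left(6 + 202\right) + 289} = \left(1 - -6\right) \sqrt{\left(-137\right) 208 + 289} = \left(1 + 6\right) \sqrt{-28496 + 289} = 7 \sqrt{-28207} = 7 i \sqrt{28207}$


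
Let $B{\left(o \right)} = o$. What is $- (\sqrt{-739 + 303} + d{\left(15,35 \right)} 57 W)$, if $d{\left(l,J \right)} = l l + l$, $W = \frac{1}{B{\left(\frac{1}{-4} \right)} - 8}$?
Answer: $\frac{18240}{11} - 2 i \sqrt{109} \approx 1658.2 - 20.881 i$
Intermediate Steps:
$W = - \frac{4}{33}$ ($W = \frac{1}{\frac{1}{-4} - 8} = \frac{1}{- \frac{1}{4} - 8} = \frac{1}{- \frac{33}{4}} = - \frac{4}{33} \approx -0.12121$)
$d{\left(l,J \right)} = l + l^{2}$ ($d{\left(l,J \right)} = l^{2} + l = l + l^{2}$)
$- (\sqrt{-739 + 303} + d{\left(15,35 \right)} 57 W) = - (\sqrt{-739 + 303} + 15 \left(1 + 15\right) 57 \left(- \frac{4}{33}\right)) = - (\sqrt{-436} + 15 \cdot 16 \left(- \frac{76}{11}\right)) = - (2 i \sqrt{109} + 240 \left(- \frac{76}{11}\right)) = - (2 i \sqrt{109} - \frac{18240}{11}) = - (- \frac{18240}{11} + 2 i \sqrt{109}) = \frac{18240}{11} - 2 i \sqrt{109}$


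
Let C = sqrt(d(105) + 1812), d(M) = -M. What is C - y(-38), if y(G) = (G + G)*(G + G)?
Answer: -5776 + sqrt(1707) ≈ -5734.7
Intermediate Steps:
C = sqrt(1707) (C = sqrt(-1*105 + 1812) = sqrt(-105 + 1812) = sqrt(1707) ≈ 41.316)
y(G) = 4*G**2 (y(G) = (2*G)*(2*G) = 4*G**2)
C - y(-38) = sqrt(1707) - 4*(-38)**2 = sqrt(1707) - 4*1444 = sqrt(1707) - 1*5776 = sqrt(1707) - 5776 = -5776 + sqrt(1707)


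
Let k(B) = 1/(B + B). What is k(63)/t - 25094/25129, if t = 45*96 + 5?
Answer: -13674950171/13694048550 ≈ -0.99861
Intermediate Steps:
t = 4325 (t = 4320 + 5 = 4325)
k(B) = 1/(2*B)
k(63)/t - 25094/25129 = ((½)/63)/4325 - 25094/25129 = ((½)*(1/63))*(1/4325) - 25094*1/25129 = (1/126)*(1/4325) - 25094/25129 = 1/544950 - 25094/25129 = -13674950171/13694048550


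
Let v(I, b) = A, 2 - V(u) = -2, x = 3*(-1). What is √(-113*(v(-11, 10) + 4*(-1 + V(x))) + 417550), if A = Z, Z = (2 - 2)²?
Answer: √416194 ≈ 645.13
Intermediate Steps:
x = -3
V(u) = 4 (V(u) = 2 - 1*(-2) = 2 + 2 = 4)
Z = 0 (Z = 0² = 0)
A = 0
v(I, b) = 0
√(-113*(v(-11, 10) + 4*(-1 + V(x))) + 417550) = √(-113*(0 + 4*(-1 + 4)) + 417550) = √(-113*(0 + 4*3) + 417550) = √(-113*(0 + 12) + 417550) = √(-113*12 + 417550) = √(-1356 + 417550) = √416194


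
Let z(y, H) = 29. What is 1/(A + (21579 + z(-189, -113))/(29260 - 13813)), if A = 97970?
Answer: 15447/1513364198 ≈ 1.0207e-5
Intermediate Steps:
1/(A + (21579 + z(-189, -113))/(29260 - 13813)) = 1/(97970 + (21579 + 29)/(29260 - 13813)) = 1/(97970 + 21608/15447) = 1/(1513364198/15447) = 15447/1513364198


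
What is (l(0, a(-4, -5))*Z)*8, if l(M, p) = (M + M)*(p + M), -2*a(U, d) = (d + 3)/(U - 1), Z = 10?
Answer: 0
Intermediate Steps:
a(U, d) = -(3 + d)/(2*(-1 + U)) (a(U, d) = -(d + 3)/(2*(U - 1)) = -(3 + d)/(2*(-1 + U)))
l(M, p) = 2*M*(M + p) (l(M, p) = (2*M)*(M + p) = 2*M*(M + p))
(l(0, a(-4, -5))*Z)*8 = ((2*0*(0 + (-3 - 1*(-5))/(2*(-1 - 4))))*10)*8 = ((2*0*(0 + (½)*(-3 + 5)/(-5)))*10)*8 = ((2*0*(0 + (½)*(-⅕)*2))*10)*8 = ((2*0*(0 - ⅕))*10)*8 = ((2*0*(-⅕))*10)*8 = (0*10)*8 = 0*8 = 0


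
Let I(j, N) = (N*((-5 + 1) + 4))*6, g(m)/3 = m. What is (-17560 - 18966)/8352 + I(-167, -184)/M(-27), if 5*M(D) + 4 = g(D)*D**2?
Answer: -18263/4176 ≈ -4.3733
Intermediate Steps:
g(m) = 3*m
M(D) = -4/5 + 3*D**3/5 (M(D) = -4/5 + ((3*D)*D**2)/5 = -4/5 + (3*D**3)/5 = -4/5 + 3*D**3/5)
I(j, N) = 0 (I(j, N) = (N*(-4 + 4))*6 = (N*0)*6 = 0*6 = 0)
(-17560 - 18966)/8352 + I(-167, -184)/M(-27) = (-17560 - 18966)/8352 + 0/(-4/5 + (3/5)*(-27)**3) = -36526*1/8352 + 0/(-4/5 + (3/5)*(-19683)) = -18263/4176 + 0/(-4/5 - 59049/5) = -18263/4176 + 0/(-59053/5) = -18263/4176 + 0*(-5/59053) = -18263/4176 + 0 = -18263/4176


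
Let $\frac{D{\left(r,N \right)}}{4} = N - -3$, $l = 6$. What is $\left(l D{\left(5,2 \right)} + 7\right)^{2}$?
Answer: $16129$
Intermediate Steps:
$D{\left(r,N \right)} = 12 + 4 N$ ($D{\left(r,N \right)} = 4 \left(N - -3\right) = 4 \left(N + 3\right) = 4 \left(3 + N\right) = 12 + 4 N$)
$\left(l D{\left(5,2 \right)} + 7\right)^{2} = \left(6 \left(12 + 4 \cdot 2\right) + 7\right)^{2} = \left(6 \left(12 + 8\right) + 7\right)^{2} = \left(6 \cdot 20 + 7\right)^{2} = \left(120 + 7\right)^{2} = 127^{2} = 16129$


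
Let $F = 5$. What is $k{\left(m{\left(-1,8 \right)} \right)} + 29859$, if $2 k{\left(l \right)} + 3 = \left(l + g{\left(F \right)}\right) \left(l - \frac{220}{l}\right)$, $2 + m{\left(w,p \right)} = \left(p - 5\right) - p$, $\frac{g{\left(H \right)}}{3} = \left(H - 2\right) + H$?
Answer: $\frac{210456}{7} \approx 30065.0$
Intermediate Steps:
$g{\left(H \right)} = -6 + 6 H$ ($g{\left(H \right)} = 3 \left(\left(H - 2\right) + H\right) = 3 \left(\left(-2 + H\right) + H\right) = 3 \left(-2 + 2 H\right) = -6 + 6 H$)
$m{\left(w,p \right)} = -7$ ($m{\left(w,p \right)} = -2 + \left(\left(p - 5\right) - p\right) = -2 + \left(\left(-5 + p\right) - p\right) = -2 - 5 = -7$)
$k{\left(l \right)} = - \frac{3}{2} + \frac{\left(24 + l\right) \left(l - \frac{220}{l}\right)}{2}$ ($k{\left(l \right)} = - \frac{3}{2} + \frac{\left(l + \left(-6 + 6 \cdot 5\right)\right) \left(l - \frac{220}{l}\right)}{2} = - \frac{3}{2} + \frac{\left(l + \left(-6 + 30\right)\right) \left(l - \frac{220}{l}\right)}{2} = - \frac{3}{2} + \frac{\left(l + 24\right) \left(l - \frac{220}{l}\right)}{2} = - \frac{3}{2} + \frac{\left(24 + l\right) \left(l - \frac{220}{l}\right)}{2}$)
$k{\left(m{\left(-1,8 \right)} \right)} + 29859 = \frac{-5280 - 7 \left(-223 + \left(-7\right)^{2} + 24 \left(-7\right)\right)}{2 \left(-7\right)} + 29859 = \frac{1}{2} \left(- \frac{1}{7}\right) \left(-5280 - 7 \left(-223 + 49 - 168\right)\right) + 29859 = \frac{1}{2} \left(- \frac{1}{7}\right) \left(-5280 - -2394\right) + 29859 = \frac{1}{2} \left(- \frac{1}{7}\right) \left(-5280 + 2394\right) + 29859 = \frac{1}{2} \left(- \frac{1}{7}\right) \left(-2886\right) + 29859 = \frac{1443}{7} + 29859 = \frac{210456}{7}$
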